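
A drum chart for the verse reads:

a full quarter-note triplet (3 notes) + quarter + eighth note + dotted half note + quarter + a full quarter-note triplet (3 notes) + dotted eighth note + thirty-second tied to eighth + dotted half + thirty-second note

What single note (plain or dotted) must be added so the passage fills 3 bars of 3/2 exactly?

3 bars of 3/2 = 144 thirty-second notes.
Each duration in thirty-second notes: a full quarter-note triplet (3 notes) (three triplet quarters span one half) = 16; quarter = 8; eighth note = 4; dotted half note = 24; quarter = 8; a full quarter-note triplet (3 notes) (three triplet quarters span one half) = 16; dotted eighth note = 6; thirty-second tied to eighth (thirty-second + eighth) = 5; dotted half = 24; thirty-second note = 1.
Total: 16 + 8 + 4 + 24 + 8 + 16 + 6 + 5 + 24 + 1 = 112.
Remaining: 144 − 112 = 32 thirty-second notes, which is a whole note.

whole note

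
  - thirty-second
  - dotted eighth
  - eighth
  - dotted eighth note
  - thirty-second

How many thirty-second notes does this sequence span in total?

Working in thirty-second notes: thirty-second = 1; dotted eighth = 6; eighth = 4; dotted eighth note = 6; thirty-second = 1.
Adding: 1 + 6 + 4 + 6 + 1 = 18 thirty-second notes.

18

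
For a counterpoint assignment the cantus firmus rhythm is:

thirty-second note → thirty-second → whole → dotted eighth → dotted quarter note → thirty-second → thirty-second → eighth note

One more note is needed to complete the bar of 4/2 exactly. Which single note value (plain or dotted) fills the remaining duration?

The bar of 4/2 = 64 thirty-second notes.
Each duration in thirty-second notes: thirty-second note = 1; thirty-second = 1; whole = 32; dotted eighth = 6; dotted quarter note = 12; thirty-second = 1; thirty-second = 1; eighth note = 4.
Total: 1 + 1 + 32 + 6 + 12 + 1 + 1 + 4 = 58.
Remaining: 64 − 58 = 6 thirty-second notes, which is a dotted eighth note.

dotted eighth note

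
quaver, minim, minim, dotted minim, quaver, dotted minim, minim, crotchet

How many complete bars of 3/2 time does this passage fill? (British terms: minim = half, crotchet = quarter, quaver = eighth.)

2

One bar of 3/2 = 12 eighth notes.
In eighth notes: quaver = 1; minim = 4; minim = 4; dotted minim = 6; quaver = 1; dotted minim = 6; minim = 4; crotchet = 2.
Sum: 1 + 4 + 4 + 6 + 1 + 6 + 4 + 2 = 28.
28 ÷ 12 = 2 complete bars with 4 left over.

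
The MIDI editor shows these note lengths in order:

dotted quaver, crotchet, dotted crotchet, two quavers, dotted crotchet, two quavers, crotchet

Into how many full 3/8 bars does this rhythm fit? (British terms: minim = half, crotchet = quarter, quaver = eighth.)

5

One bar of 3/8 = 6 sixteenth notes.
Working in sixteenth notes: dotted quaver = 3; crotchet = 4; dotted crotchet = 6; quaver = 2; quaver = 2; dotted crotchet = 6; quaver = 2; quaver = 2; crotchet = 4.
Altogether 3 + 4 + 6 + 2 + 2 + 6 + 2 + 2 + 4 = 31.
31 ÷ 6 = 5 complete bars with 1 left over.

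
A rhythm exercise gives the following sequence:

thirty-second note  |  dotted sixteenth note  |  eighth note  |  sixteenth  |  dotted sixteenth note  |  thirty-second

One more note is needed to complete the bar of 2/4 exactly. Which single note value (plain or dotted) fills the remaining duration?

The bar of 2/4 = 16 thirty-second notes.
In thirty-second notes: thirty-second note = 1; dotted sixteenth note = 3; eighth note = 4; sixteenth = 2; dotted sixteenth note = 3; thirty-second = 1.
Adding: 1 + 3 + 4 + 2 + 3 + 1 = 14.
Remaining: 16 − 14 = 2 thirty-second notes, which is a sixteenth note.

sixteenth note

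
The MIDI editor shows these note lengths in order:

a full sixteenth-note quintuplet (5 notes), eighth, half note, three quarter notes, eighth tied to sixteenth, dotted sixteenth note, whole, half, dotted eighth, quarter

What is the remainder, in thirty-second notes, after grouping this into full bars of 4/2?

59

One bar of 4/2 = 64 thirty-second notes.
Express everything in thirty-second notes: a full sixteenth-note quintuplet (5 notes) (five quintuplet sixteenths span one quarter) = 8; eighth = 4; half note = 16; quarter note = 8; quarter note = 8; quarter note = 8; eighth tied to sixteenth (eighth + sixteenth) = 6; dotted sixteenth note = 3; whole = 32; half = 16; dotted eighth = 6; quarter = 8.
Total: 8 + 4 + 16 + 8 + 8 + 8 + 6 + 3 + 32 + 16 + 6 + 8 = 123.
123 ÷ 64 = 1 complete bar with 59 thirty-second notes remaining.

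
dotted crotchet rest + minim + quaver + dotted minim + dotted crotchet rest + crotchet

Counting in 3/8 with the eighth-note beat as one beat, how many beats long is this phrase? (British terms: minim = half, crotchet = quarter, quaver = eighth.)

One eighth-note beat = 2 sixteenth notes.
In sixteenth notes: dotted crotchet rest = 6; minim = 8; quaver = 2; dotted minim = 12; dotted crotchet rest = 6; crotchet = 4.
Total: 6 + 8 + 2 + 12 + 6 + 4 = 38.
38 ÷ 2 = 19 beats.

19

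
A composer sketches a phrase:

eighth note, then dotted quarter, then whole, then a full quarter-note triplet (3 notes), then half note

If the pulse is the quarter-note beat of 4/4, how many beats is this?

One quarter-note beat = 2 eighth notes.
Each duration in eighth notes: eighth note = 1; dotted quarter = 3; whole = 8; a full quarter-note triplet (3 notes) (three triplet quarters span one half) = 4; half note = 4.
Adding: 1 + 3 + 8 + 4 + 4 = 20.
20 ÷ 2 = 10 beats.

10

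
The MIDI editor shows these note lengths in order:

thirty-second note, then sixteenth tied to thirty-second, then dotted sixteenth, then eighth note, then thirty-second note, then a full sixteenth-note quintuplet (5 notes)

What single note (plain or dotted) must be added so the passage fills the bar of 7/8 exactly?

quarter note

The bar of 7/8 = 28 thirty-second notes.
Working in thirty-second notes: thirty-second note = 1; sixteenth tied to thirty-second (sixteenth + thirty-second) = 3; dotted sixteenth = 3; eighth note = 4; thirty-second note = 1; a full sixteenth-note quintuplet (5 notes) (five quintuplet sixteenths span one quarter) = 8.
Total: 1 + 3 + 3 + 4 + 1 + 8 = 20.
Remaining: 28 − 20 = 8 thirty-second notes, which is a quarter note.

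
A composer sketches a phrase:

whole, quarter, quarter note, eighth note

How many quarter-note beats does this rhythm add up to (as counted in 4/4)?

One quarter-note beat = 2 eighth notes.
Convert each value to eighth notes: whole = 8; quarter = 2; quarter note = 2; eighth note = 1.
Altogether 8 + 2 + 2 + 1 = 13.
13 ÷ 2 = 6.5 beats.

6.5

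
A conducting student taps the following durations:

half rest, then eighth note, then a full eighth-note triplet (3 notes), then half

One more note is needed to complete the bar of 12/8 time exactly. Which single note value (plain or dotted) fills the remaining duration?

The bar of 12/8 = 12 eighth notes.
Working in eighth notes: half rest = 4; eighth note = 1; a full eighth-note triplet (3 notes) (three triplet eighths span one quarter) = 2; half = 4.
Adding: 4 + 1 + 2 + 4 = 11.
Remaining: 12 − 11 = 1 eighth note, which is a eighth note.

eighth note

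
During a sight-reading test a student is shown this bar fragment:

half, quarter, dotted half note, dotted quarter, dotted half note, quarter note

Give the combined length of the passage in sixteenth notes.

46

In sixteenth notes: half = 8; quarter = 4; dotted half note = 12; dotted quarter = 6; dotted half note = 12; quarter note = 4.
Sum: 8 + 4 + 12 + 6 + 12 + 4 = 46 sixteenth notes.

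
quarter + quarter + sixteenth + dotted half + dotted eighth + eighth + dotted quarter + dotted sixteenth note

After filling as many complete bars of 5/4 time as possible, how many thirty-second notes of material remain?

27

One bar of 5/4 = 40 thirty-second notes.
Each duration in thirty-second notes: quarter = 8; quarter = 8; sixteenth = 2; dotted half = 24; dotted eighth = 6; eighth = 4; dotted quarter = 12; dotted sixteenth note = 3.
Altogether 8 + 8 + 2 + 24 + 6 + 4 + 12 + 3 = 67.
67 ÷ 40 = 1 complete bar with 27 thirty-second notes remaining.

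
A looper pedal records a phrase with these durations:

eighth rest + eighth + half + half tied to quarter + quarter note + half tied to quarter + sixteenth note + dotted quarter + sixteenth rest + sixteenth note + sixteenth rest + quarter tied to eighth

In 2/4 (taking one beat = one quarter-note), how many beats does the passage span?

14

One quarter-note beat = 4 sixteenth notes.
Convert each value to sixteenth notes: eighth rest = 2; eighth = 2; half = 8; half tied to quarter (half + quarter) = 12; quarter note = 4; half tied to quarter (half + quarter) = 12; sixteenth note = 1; dotted quarter = 6; sixteenth rest = 1; sixteenth note = 1; sixteenth rest = 1; quarter tied to eighth (quarter + eighth) = 6.
Altogether 2 + 2 + 8 + 12 + 4 + 12 + 1 + 6 + 1 + 1 + 1 + 6 = 56.
56 ÷ 4 = 14 beats.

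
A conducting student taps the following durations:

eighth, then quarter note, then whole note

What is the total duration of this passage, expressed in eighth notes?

Each duration in eighth notes: eighth = 1; quarter note = 2; whole note = 8.
Total: 1 + 2 + 8 = 11 eighth notes.

11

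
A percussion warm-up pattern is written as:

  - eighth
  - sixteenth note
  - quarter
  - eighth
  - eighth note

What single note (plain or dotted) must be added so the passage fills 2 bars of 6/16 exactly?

sixteenth note

2 bars of 6/16 = 12 sixteenth notes.
Each duration in sixteenth notes: eighth = 2; sixteenth note = 1; quarter = 4; eighth = 2; eighth note = 2.
Altogether 2 + 1 + 4 + 2 + 2 = 11.
Remaining: 12 − 11 = 1 sixteenth note, which is a sixteenth note.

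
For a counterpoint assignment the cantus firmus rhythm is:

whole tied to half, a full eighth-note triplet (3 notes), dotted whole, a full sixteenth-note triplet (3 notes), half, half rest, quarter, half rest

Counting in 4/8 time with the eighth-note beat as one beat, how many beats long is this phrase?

41

One eighth-note beat = 2 sixteenth notes.
Each duration in sixteenth notes: whole tied to half (whole + half) = 24; a full eighth-note triplet (3 notes) (three triplet eighths span one quarter) = 4; dotted whole = 24; a full sixteenth-note triplet (3 notes) (three triplet sixteenths span one eighth) = 2; half = 8; half rest = 8; quarter = 4; half rest = 8.
Total: 24 + 4 + 24 + 2 + 8 + 8 + 4 + 8 = 82.
82 ÷ 2 = 41 beats.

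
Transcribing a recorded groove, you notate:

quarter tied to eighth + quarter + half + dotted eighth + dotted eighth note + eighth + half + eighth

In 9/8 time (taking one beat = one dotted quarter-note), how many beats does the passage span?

One dotted quarter-note beat = 6 sixteenth notes.
Convert each value to sixteenth notes: quarter tied to eighth (quarter + eighth) = 6; quarter = 4; half = 8; dotted eighth = 3; dotted eighth note = 3; eighth = 2; half = 8; eighth = 2.
Total: 6 + 4 + 8 + 3 + 3 + 2 + 8 + 2 = 36.
36 ÷ 6 = 6 beats.

6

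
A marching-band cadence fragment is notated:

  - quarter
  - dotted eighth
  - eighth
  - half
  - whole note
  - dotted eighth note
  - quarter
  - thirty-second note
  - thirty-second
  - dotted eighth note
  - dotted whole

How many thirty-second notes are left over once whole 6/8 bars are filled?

16

One bar of 6/8 = 24 thirty-second notes.
In thirty-second notes: quarter = 8; dotted eighth = 6; eighth = 4; half = 16; whole note = 32; dotted eighth note = 6; quarter = 8; thirty-second note = 1; thirty-second = 1; dotted eighth note = 6; dotted whole = 48.
Altogether 8 + 6 + 4 + 16 + 32 + 6 + 8 + 1 + 1 + 6 + 48 = 136.
136 ÷ 24 = 5 complete bars with 16 thirty-second notes remaining.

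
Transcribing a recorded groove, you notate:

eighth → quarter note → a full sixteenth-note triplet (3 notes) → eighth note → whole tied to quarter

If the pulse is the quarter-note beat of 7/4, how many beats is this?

One quarter-note beat = 2 eighth notes.
Express everything in eighth notes: eighth = 1; quarter note = 2; a full sixteenth-note triplet (3 notes) (three triplet sixteenths span one eighth) = 1; eighth note = 1; whole tied to quarter (whole + quarter) = 10.
Total: 1 + 2 + 1 + 1 + 10 = 15.
15 ÷ 2 = 7.5 beats.

7.5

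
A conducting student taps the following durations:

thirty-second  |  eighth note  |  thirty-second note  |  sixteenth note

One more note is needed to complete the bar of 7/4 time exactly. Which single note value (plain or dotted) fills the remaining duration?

dotted whole note

The bar of 7/4 = 56 thirty-second notes.
Express everything in thirty-second notes: thirty-second = 1; eighth note = 4; thirty-second note = 1; sixteenth note = 2.
Altogether 1 + 4 + 1 + 2 = 8.
Remaining: 56 − 8 = 48 thirty-second notes, which is a dotted whole note.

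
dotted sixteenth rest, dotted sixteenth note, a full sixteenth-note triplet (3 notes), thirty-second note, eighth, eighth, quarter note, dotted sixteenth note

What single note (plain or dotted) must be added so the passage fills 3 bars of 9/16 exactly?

dotted half note

3 bars of 9/16 = 54 thirty-second notes.
Express everything in thirty-second notes: dotted sixteenth rest = 3; dotted sixteenth note = 3; a full sixteenth-note triplet (3 notes) (three triplet sixteenths span one eighth) = 4; thirty-second note = 1; eighth = 4; eighth = 4; quarter note = 8; dotted sixteenth note = 3.
Sum: 3 + 3 + 4 + 1 + 4 + 4 + 8 + 3 = 30.
Remaining: 54 − 30 = 24 thirty-second notes, which is a dotted half note.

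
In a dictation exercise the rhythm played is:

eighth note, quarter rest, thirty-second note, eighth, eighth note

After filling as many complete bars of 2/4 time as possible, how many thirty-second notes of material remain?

5

One bar of 2/4 = 16 thirty-second notes.
In thirty-second notes: eighth note = 4; quarter rest = 8; thirty-second note = 1; eighth = 4; eighth note = 4.
Sum: 4 + 8 + 1 + 4 + 4 = 21.
21 ÷ 16 = 1 complete bar with 5 thirty-second notes remaining.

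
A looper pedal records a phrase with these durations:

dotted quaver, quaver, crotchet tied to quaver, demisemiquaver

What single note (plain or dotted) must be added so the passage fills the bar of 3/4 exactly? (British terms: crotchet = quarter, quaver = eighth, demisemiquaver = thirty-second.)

The bar of 3/4 = 24 thirty-second notes.
In thirty-second notes: dotted quaver = 6; quaver = 4; crotchet tied to quaver (crotchet + quaver) = 12; demisemiquaver = 1.
Adding: 6 + 4 + 12 + 1 = 23.
Remaining: 24 − 23 = 1 thirty-second note, which is a thirty-second note.

thirty-second note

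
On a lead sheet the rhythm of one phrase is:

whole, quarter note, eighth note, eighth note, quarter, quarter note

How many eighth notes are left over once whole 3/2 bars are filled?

4

One bar of 3/2 = 12 eighth notes.
Working in eighth notes: whole = 8; quarter note = 2; eighth note = 1; eighth note = 1; quarter = 2; quarter note = 2.
Total: 8 + 2 + 1 + 1 + 2 + 2 = 16.
16 ÷ 12 = 1 complete bar with 4 eighth notes remaining.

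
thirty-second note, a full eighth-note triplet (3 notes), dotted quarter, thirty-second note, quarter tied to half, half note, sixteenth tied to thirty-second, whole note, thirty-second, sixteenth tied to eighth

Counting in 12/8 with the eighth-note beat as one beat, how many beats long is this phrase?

One eighth-note beat = 4 thirty-second notes.
Convert each value to thirty-second notes: thirty-second note = 1; a full eighth-note triplet (3 notes) (three triplet eighths span one quarter) = 8; dotted quarter = 12; thirty-second note = 1; quarter tied to half (quarter + half) = 24; half note = 16; sixteenth tied to thirty-second (sixteenth + thirty-second) = 3; whole note = 32; thirty-second = 1; sixteenth tied to eighth (sixteenth + eighth) = 6.
Adding: 1 + 8 + 12 + 1 + 24 + 16 + 3 + 32 + 1 + 6 = 104.
104 ÷ 4 = 26 beats.

26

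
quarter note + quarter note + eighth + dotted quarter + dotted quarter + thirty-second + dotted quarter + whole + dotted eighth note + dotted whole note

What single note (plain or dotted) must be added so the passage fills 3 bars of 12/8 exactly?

3 bars of 12/8 = 144 thirty-second notes.
Convert each value to thirty-second notes: quarter note = 8; quarter note = 8; eighth = 4; dotted quarter = 12; dotted quarter = 12; thirty-second = 1; dotted quarter = 12; whole = 32; dotted eighth note = 6; dotted whole note = 48.
Adding: 8 + 8 + 4 + 12 + 12 + 1 + 12 + 32 + 6 + 48 = 143.
Remaining: 144 − 143 = 1 thirty-second note, which is a thirty-second note.

thirty-second note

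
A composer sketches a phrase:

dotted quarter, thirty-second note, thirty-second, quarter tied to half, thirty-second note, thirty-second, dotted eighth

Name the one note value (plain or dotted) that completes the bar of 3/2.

The bar of 3/2 = 48 thirty-second notes.
In thirty-second notes: dotted quarter = 12; thirty-second note = 1; thirty-second = 1; quarter tied to half (quarter + half) = 24; thirty-second note = 1; thirty-second = 1; dotted eighth = 6.
Sum: 12 + 1 + 1 + 24 + 1 + 1 + 6 = 46.
Remaining: 48 − 46 = 2 thirty-second notes, which is a sixteenth note.

sixteenth note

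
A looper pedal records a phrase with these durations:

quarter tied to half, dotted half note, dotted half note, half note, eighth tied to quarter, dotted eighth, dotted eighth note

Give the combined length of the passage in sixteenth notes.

56

Express everything in sixteenth notes: quarter tied to half (quarter + half) = 12; dotted half note = 12; dotted half note = 12; half note = 8; eighth tied to quarter (eighth + quarter) = 6; dotted eighth = 3; dotted eighth note = 3.
Adding: 12 + 12 + 12 + 8 + 6 + 3 + 3 = 56 sixteenth notes.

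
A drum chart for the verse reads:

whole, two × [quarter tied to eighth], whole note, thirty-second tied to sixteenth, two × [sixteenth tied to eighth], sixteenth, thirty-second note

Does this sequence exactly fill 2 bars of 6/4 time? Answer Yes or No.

One bar of 6/4 = 48 thirty-second notes, so 2 bars = 96.
Each duration in thirty-second notes: whole = 32; quarter tied to eighth (quarter + eighth) = 12; quarter tied to eighth (quarter + eighth) = 12; whole note = 32; thirty-second tied to sixteenth (thirty-second + sixteenth) = 3; sixteenth tied to eighth (sixteenth + eighth) = 6; sixteenth tied to eighth (sixteenth + eighth) = 6; sixteenth = 2; thirty-second note = 1.
Adding: 32 + 12 + 12 + 32 + 3 + 6 + 6 + 2 + 1 = 106.
106 exceeds 96, so the answer is No.

No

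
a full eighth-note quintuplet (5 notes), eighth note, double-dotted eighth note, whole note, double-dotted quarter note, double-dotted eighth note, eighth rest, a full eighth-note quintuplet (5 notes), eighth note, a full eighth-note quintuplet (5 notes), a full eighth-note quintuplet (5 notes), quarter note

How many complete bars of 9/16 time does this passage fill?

One bar of 9/16 = 18 thirty-second notes.
Express everything in thirty-second notes: a full eighth-note quintuplet (5 notes) (five quintuplet eighths span one half) = 16; eighth note = 4; double-dotted eighth note = 7; whole note = 32; double-dotted quarter note = 14; double-dotted eighth note = 7; eighth rest = 4; a full eighth-note quintuplet (5 notes) (five quintuplet eighths span one half) = 16; eighth note = 4; a full eighth-note quintuplet (5 notes) (five quintuplet eighths span one half) = 16; a full eighth-note quintuplet (5 notes) (five quintuplet eighths span one half) = 16; quarter note = 8.
Sum: 16 + 4 + 7 + 32 + 14 + 7 + 4 + 16 + 4 + 16 + 16 + 8 = 144.
144 ÷ 18 = 8 complete bars with 0 left over.

8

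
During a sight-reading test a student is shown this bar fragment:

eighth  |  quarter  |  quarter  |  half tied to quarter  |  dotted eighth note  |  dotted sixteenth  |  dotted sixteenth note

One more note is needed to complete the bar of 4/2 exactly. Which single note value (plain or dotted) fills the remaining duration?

The bar of 4/2 = 64 thirty-second notes.
In thirty-second notes: eighth = 4; quarter = 8; quarter = 8; half tied to quarter (half + quarter) = 24; dotted eighth note = 6; dotted sixteenth = 3; dotted sixteenth note = 3.
Adding: 4 + 8 + 8 + 24 + 6 + 3 + 3 = 56.
Remaining: 64 − 56 = 8 thirty-second notes, which is a quarter note.

quarter note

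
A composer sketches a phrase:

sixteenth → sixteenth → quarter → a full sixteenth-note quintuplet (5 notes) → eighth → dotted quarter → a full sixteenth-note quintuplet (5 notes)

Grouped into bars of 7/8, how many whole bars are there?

One bar of 7/8 = 14 sixteenth notes.
Each duration in sixteenth notes: sixteenth = 1; sixteenth = 1; quarter = 4; a full sixteenth-note quintuplet (5 notes) (five quintuplet sixteenths span one quarter) = 4; eighth = 2; dotted quarter = 6; a full sixteenth-note quintuplet (5 notes) (five quintuplet sixteenths span one quarter) = 4.
Total: 1 + 1 + 4 + 4 + 2 + 6 + 4 = 22.
22 ÷ 14 = 1 complete bar with 8 left over.

1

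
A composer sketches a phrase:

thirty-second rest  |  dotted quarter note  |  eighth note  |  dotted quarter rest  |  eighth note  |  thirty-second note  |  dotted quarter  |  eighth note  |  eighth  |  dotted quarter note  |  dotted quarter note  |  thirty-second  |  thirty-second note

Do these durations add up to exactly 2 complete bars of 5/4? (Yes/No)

One bar of 5/4 = 40 thirty-second notes, so 2 bars = 80.
Express everything in thirty-second notes: thirty-second rest = 1; dotted quarter note = 12; eighth note = 4; dotted quarter rest = 12; eighth note = 4; thirty-second note = 1; dotted quarter = 12; eighth note = 4; eighth = 4; dotted quarter note = 12; dotted quarter note = 12; thirty-second = 1; thirty-second note = 1.
Total: 1 + 12 + 4 + 12 + 4 + 1 + 12 + 4 + 4 + 12 + 12 + 1 + 1 = 80.
80 equals 80, so the answer is Yes.

Yes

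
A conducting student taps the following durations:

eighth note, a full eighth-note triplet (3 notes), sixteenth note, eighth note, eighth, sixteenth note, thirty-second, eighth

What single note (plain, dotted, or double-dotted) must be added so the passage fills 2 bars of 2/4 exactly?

2 bars of 2/4 = 32 thirty-second notes.
Convert each value to thirty-second notes: eighth note = 4; a full eighth-note triplet (3 notes) (three triplet eighths span one quarter) = 8; sixteenth note = 2; eighth note = 4; eighth = 4; sixteenth note = 2; thirty-second = 1; eighth = 4.
Total: 4 + 8 + 2 + 4 + 4 + 2 + 1 + 4 = 29.
Remaining: 32 − 29 = 3 thirty-second notes, which is a dotted sixteenth note.

dotted sixteenth note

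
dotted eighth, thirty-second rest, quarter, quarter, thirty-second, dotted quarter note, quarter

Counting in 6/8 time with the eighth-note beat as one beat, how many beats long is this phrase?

11

One eighth-note beat = 4 thirty-second notes.
Working in thirty-second notes: dotted eighth = 6; thirty-second rest = 1; quarter = 8; quarter = 8; thirty-second = 1; dotted quarter note = 12; quarter = 8.
Sum: 6 + 1 + 8 + 8 + 1 + 12 + 8 = 44.
44 ÷ 4 = 11 beats.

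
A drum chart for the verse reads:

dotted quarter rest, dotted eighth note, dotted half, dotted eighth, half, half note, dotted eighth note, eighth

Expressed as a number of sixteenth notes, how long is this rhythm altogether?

Convert each value to sixteenth notes: dotted quarter rest = 6; dotted eighth note = 3; dotted half = 12; dotted eighth = 3; half = 8; half note = 8; dotted eighth note = 3; eighth = 2.
Total: 6 + 3 + 12 + 3 + 8 + 8 + 3 + 2 = 45 sixteenth notes.

45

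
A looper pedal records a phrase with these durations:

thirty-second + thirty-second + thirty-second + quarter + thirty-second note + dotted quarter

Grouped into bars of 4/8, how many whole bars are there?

1

One bar of 4/8 = 16 thirty-second notes.
Express everything in thirty-second notes: thirty-second = 1; thirty-second = 1; thirty-second = 1; quarter = 8; thirty-second note = 1; dotted quarter = 12.
Adding: 1 + 1 + 1 + 8 + 1 + 12 = 24.
24 ÷ 16 = 1 complete bar with 8 left over.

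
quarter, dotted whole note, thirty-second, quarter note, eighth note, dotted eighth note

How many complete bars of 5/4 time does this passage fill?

1

One bar of 5/4 = 40 thirty-second notes.
Working in thirty-second notes: quarter = 8; dotted whole note = 48; thirty-second = 1; quarter note = 8; eighth note = 4; dotted eighth note = 6.
Total: 8 + 48 + 1 + 8 + 4 + 6 = 75.
75 ÷ 40 = 1 complete bar with 35 left over.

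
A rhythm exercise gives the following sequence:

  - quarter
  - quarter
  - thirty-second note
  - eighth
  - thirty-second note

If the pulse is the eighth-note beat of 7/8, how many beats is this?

5.5

One eighth-note beat = 4 thirty-second notes.
Express everything in thirty-second notes: quarter = 8; quarter = 8; thirty-second note = 1; eighth = 4; thirty-second note = 1.
Adding: 8 + 8 + 1 + 4 + 1 = 22.
22 ÷ 4 = 5.5 beats.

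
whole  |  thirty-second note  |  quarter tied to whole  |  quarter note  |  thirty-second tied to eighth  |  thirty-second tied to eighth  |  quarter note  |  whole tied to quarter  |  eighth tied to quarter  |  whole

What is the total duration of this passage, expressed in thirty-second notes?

183

Each duration in thirty-second notes: whole = 32; thirty-second note = 1; quarter tied to whole (quarter + whole) = 40; quarter note = 8; thirty-second tied to eighth (thirty-second + eighth) = 5; thirty-second tied to eighth (thirty-second + eighth) = 5; quarter note = 8; whole tied to quarter (whole + quarter) = 40; eighth tied to quarter (eighth + quarter) = 12; whole = 32.
Sum: 32 + 1 + 40 + 8 + 5 + 5 + 8 + 40 + 12 + 32 = 183 thirty-second notes.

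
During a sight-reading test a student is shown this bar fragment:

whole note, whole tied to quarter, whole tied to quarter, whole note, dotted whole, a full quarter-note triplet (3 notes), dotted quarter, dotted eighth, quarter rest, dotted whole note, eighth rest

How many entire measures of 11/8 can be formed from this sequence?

6

One bar of 11/8 = 22 sixteenth notes.
Express everything in sixteenth notes: whole note = 16; whole tied to quarter (whole + quarter) = 20; whole tied to quarter (whole + quarter) = 20; whole note = 16; dotted whole = 24; a full quarter-note triplet (3 notes) (three triplet quarters span one half) = 8; dotted quarter = 6; dotted eighth = 3; quarter rest = 4; dotted whole note = 24; eighth rest = 2.
Altogether 16 + 20 + 20 + 16 + 24 + 8 + 6 + 3 + 4 + 24 + 2 = 143.
143 ÷ 22 = 6 complete bars with 11 left over.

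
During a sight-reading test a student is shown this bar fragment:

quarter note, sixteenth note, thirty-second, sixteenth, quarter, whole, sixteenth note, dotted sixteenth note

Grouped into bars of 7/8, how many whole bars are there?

One bar of 7/8 = 28 thirty-second notes.
In thirty-second notes: quarter note = 8; sixteenth note = 2; thirty-second = 1; sixteenth = 2; quarter = 8; whole = 32; sixteenth note = 2; dotted sixteenth note = 3.
Total: 8 + 2 + 1 + 2 + 8 + 32 + 2 + 3 = 58.
58 ÷ 28 = 2 complete bars with 2 left over.

2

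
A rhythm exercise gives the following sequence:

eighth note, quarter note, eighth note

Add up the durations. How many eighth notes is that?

Convert each value to eighth notes: eighth note = 1; quarter note = 2; eighth note = 1.
Total: 1 + 2 + 1 = 4 eighth notes.

4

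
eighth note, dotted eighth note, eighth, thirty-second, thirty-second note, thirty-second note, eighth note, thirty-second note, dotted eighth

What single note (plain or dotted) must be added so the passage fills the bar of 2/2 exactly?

The bar of 2/2 = 32 thirty-second notes.
In thirty-second notes: eighth note = 4; dotted eighth note = 6; eighth = 4; thirty-second = 1; thirty-second note = 1; thirty-second note = 1; eighth note = 4; thirty-second note = 1; dotted eighth = 6.
Total: 4 + 6 + 4 + 1 + 1 + 1 + 4 + 1 + 6 = 28.
Remaining: 32 − 28 = 4 thirty-second notes, which is a eighth note.

eighth note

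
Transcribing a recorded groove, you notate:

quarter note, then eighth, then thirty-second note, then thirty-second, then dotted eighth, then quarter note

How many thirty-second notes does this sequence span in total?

Each duration in thirty-second notes: quarter note = 8; eighth = 4; thirty-second note = 1; thirty-second = 1; dotted eighth = 6; quarter note = 8.
Adding: 8 + 4 + 1 + 1 + 6 + 8 = 28 thirty-second notes.

28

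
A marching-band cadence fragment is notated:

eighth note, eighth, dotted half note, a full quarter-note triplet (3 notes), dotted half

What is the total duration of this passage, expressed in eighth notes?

18

Express everything in eighth notes: eighth note = 1; eighth = 1; dotted half note = 6; a full quarter-note triplet (3 notes) (three triplet quarters span one half) = 4; dotted half = 6.
Sum: 1 + 1 + 6 + 4 + 6 = 18 eighth notes.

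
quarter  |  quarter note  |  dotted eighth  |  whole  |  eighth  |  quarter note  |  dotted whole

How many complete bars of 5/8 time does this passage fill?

One bar of 5/8 = 10 sixteenth notes.
Working in sixteenth notes: quarter = 4; quarter note = 4; dotted eighth = 3; whole = 16; eighth = 2; quarter note = 4; dotted whole = 24.
Total: 4 + 4 + 3 + 16 + 2 + 4 + 24 = 57.
57 ÷ 10 = 5 complete bars with 7 left over.

5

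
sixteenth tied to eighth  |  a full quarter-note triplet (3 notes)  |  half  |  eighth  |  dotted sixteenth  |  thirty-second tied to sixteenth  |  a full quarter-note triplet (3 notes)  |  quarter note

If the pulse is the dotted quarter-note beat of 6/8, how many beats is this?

6

One dotted quarter-note beat = 12 thirty-second notes.
In thirty-second notes: sixteenth tied to eighth (sixteenth + eighth) = 6; a full quarter-note triplet (3 notes) (three triplet quarters span one half) = 16; half = 16; eighth = 4; dotted sixteenth = 3; thirty-second tied to sixteenth (thirty-second + sixteenth) = 3; a full quarter-note triplet (3 notes) (three triplet quarters span one half) = 16; quarter note = 8.
Adding: 6 + 16 + 16 + 4 + 3 + 3 + 16 + 8 = 72.
72 ÷ 12 = 6 beats.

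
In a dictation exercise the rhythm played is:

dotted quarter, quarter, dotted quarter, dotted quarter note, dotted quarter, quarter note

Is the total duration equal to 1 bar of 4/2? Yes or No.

One bar of 4/2 = 16 eighth notes.
Working in eighth notes: dotted quarter = 3; quarter = 2; dotted quarter = 3; dotted quarter note = 3; dotted quarter = 3; quarter note = 2.
Sum: 3 + 2 + 3 + 3 + 3 + 2 = 16.
16 equals 16, so the answer is Yes.

Yes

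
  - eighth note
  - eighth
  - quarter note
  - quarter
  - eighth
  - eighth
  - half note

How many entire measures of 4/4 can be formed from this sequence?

1

One bar of 4/4 = 8 eighth notes.
Working in eighth notes: eighth note = 1; eighth = 1; quarter note = 2; quarter = 2; eighth = 1; eighth = 1; half note = 4.
Altogether 1 + 1 + 2 + 2 + 1 + 1 + 4 = 12.
12 ÷ 8 = 1 complete bar with 4 left over.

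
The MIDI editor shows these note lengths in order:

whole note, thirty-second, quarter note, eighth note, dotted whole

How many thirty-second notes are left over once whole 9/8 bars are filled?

21

One bar of 9/8 = 36 thirty-second notes.
Each duration in thirty-second notes: whole note = 32; thirty-second = 1; quarter note = 8; eighth note = 4; dotted whole = 48.
Sum: 32 + 1 + 8 + 4 + 48 = 93.
93 ÷ 36 = 2 complete bars with 21 thirty-second notes remaining.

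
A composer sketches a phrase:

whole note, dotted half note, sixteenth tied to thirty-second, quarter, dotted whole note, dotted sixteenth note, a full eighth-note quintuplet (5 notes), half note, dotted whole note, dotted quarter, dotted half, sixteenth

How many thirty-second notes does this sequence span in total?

236

Each duration in thirty-second notes: whole note = 32; dotted half note = 24; sixteenth tied to thirty-second (sixteenth + thirty-second) = 3; quarter = 8; dotted whole note = 48; dotted sixteenth note = 3; a full eighth-note quintuplet (5 notes) (five quintuplet eighths span one half) = 16; half note = 16; dotted whole note = 48; dotted quarter = 12; dotted half = 24; sixteenth = 2.
Altogether 32 + 24 + 3 + 8 + 48 + 3 + 16 + 16 + 48 + 12 + 24 + 2 = 236 thirty-second notes.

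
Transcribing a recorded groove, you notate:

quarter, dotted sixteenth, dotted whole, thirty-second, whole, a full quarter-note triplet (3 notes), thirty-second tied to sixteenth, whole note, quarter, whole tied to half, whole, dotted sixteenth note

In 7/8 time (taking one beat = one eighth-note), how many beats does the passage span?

One eighth-note beat = 4 thirty-second notes.
In thirty-second notes: quarter = 8; dotted sixteenth = 3; dotted whole = 48; thirty-second = 1; whole = 32; a full quarter-note triplet (3 notes) (three triplet quarters span one half) = 16; thirty-second tied to sixteenth (thirty-second + sixteenth) = 3; whole note = 32; quarter = 8; whole tied to half (whole + half) = 48; whole = 32; dotted sixteenth note = 3.
Sum: 8 + 3 + 48 + 1 + 32 + 16 + 3 + 32 + 8 + 48 + 32 + 3 = 234.
234 ÷ 4 = 58.5 beats.

58.5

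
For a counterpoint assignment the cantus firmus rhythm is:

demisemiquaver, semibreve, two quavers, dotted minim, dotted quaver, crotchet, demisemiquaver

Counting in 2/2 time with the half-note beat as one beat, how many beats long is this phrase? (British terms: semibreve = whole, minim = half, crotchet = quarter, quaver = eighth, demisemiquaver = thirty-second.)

One half-note beat = 16 thirty-second notes.
Convert each value to thirty-second notes: demisemiquaver = 1; semibreve = 32; quaver = 4; quaver = 4; dotted minim = 24; dotted quaver = 6; crotchet = 8; demisemiquaver = 1.
Altogether 1 + 32 + 4 + 4 + 24 + 6 + 8 + 1 = 80.
80 ÷ 16 = 5 beats.

5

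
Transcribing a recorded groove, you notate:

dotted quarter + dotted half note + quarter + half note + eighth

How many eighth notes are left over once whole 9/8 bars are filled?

7

One bar of 9/8 = 9 eighth notes.
Convert each value to eighth notes: dotted quarter = 3; dotted half note = 6; quarter = 2; half note = 4; eighth = 1.
Altogether 3 + 6 + 2 + 4 + 1 = 16.
16 ÷ 9 = 1 complete bar with 7 eighth notes remaining.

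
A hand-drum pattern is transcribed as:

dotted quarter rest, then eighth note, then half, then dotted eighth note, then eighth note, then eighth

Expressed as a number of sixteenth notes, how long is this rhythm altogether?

23

Each duration in sixteenth notes: dotted quarter rest = 6; eighth note = 2; half = 8; dotted eighth note = 3; eighth note = 2; eighth = 2.
Total: 6 + 2 + 8 + 3 + 2 + 2 = 23 sixteenth notes.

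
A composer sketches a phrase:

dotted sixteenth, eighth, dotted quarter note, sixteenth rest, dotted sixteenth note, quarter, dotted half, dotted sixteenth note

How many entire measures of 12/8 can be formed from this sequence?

One bar of 12/8 = 48 thirty-second notes.
In thirty-second notes: dotted sixteenth = 3; eighth = 4; dotted quarter note = 12; sixteenth rest = 2; dotted sixteenth note = 3; quarter = 8; dotted half = 24; dotted sixteenth note = 3.
Total: 3 + 4 + 12 + 2 + 3 + 8 + 24 + 3 = 59.
59 ÷ 48 = 1 complete bar with 11 left over.

1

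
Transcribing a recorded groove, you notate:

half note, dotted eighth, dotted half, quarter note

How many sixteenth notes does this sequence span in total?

27

In sixteenth notes: half note = 8; dotted eighth = 3; dotted half = 12; quarter note = 4.
Total: 8 + 3 + 12 + 4 = 27 sixteenth notes.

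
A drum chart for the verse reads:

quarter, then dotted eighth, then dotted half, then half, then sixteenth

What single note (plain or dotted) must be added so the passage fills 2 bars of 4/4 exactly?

quarter note

2 bars of 4/4 = 32 sixteenth notes.
Express everything in sixteenth notes: quarter = 4; dotted eighth = 3; dotted half = 12; half = 8; sixteenth = 1.
Altogether 4 + 3 + 12 + 8 + 1 = 28.
Remaining: 32 − 28 = 4 sixteenth notes, which is a quarter note.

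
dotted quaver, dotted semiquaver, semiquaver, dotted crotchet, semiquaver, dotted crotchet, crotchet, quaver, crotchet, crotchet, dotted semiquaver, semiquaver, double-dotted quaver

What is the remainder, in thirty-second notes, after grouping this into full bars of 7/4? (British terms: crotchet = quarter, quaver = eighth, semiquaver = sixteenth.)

21

One bar of 7/4 = 56 thirty-second notes.
Express everything in thirty-second notes: dotted quaver = 6; dotted semiquaver = 3; semiquaver = 2; dotted crotchet = 12; semiquaver = 2; dotted crotchet = 12; crotchet = 8; quaver = 4; crotchet = 8; crotchet = 8; dotted semiquaver = 3; semiquaver = 2; double-dotted quaver = 7.
Sum: 6 + 3 + 2 + 12 + 2 + 12 + 8 + 4 + 8 + 8 + 3 + 2 + 7 = 77.
77 ÷ 56 = 1 complete bar with 21 thirty-second notes remaining.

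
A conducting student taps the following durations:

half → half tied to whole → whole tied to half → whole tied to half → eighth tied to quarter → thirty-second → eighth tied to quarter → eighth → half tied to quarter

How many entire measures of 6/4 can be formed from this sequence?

4

One bar of 6/4 = 48 thirty-second notes.
Working in thirty-second notes: half = 16; half tied to whole (half + whole) = 48; whole tied to half (whole + half) = 48; whole tied to half (whole + half) = 48; eighth tied to quarter (eighth + quarter) = 12; thirty-second = 1; eighth tied to quarter (eighth + quarter) = 12; eighth = 4; half tied to quarter (half + quarter) = 24.
Adding: 16 + 48 + 48 + 48 + 12 + 1 + 12 + 4 + 24 = 213.
213 ÷ 48 = 4 complete bars with 21 left over.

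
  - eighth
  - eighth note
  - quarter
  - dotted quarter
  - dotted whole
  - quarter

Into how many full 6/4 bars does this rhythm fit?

One bar of 6/4 = 12 eighth notes.
Express everything in eighth notes: eighth = 1; eighth note = 1; quarter = 2; dotted quarter = 3; dotted whole = 12; quarter = 2.
Altogether 1 + 1 + 2 + 3 + 12 + 2 = 21.
21 ÷ 12 = 1 complete bar with 9 left over.

1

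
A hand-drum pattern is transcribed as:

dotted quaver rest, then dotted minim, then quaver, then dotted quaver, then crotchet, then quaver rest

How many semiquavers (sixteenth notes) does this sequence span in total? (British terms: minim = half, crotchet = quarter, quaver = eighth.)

26

Working in sixteenth notes: dotted quaver rest = 3; dotted minim = 12; quaver = 2; dotted quaver = 3; crotchet = 4; quaver rest = 2.
Altogether 3 + 12 + 2 + 3 + 4 + 2 = 26 sixteenth notes.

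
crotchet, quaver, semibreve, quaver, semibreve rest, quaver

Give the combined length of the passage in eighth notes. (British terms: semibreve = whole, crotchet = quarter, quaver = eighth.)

In eighth notes: crotchet = 2; quaver = 1; semibreve = 8; quaver = 1; semibreve rest = 8; quaver = 1.
Sum: 2 + 1 + 8 + 1 + 8 + 1 = 21 eighth notes.

21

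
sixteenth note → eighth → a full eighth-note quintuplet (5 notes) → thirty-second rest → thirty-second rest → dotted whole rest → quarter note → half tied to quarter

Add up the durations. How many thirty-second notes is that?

Express everything in thirty-second notes: sixteenth note = 2; eighth = 4; a full eighth-note quintuplet (5 notes) (five quintuplet eighths span one half) = 16; thirty-second rest = 1; thirty-second rest = 1; dotted whole rest = 48; quarter note = 8; half tied to quarter (half + quarter) = 24.
Sum: 2 + 4 + 16 + 1 + 1 + 48 + 8 + 24 = 104 thirty-second notes.

104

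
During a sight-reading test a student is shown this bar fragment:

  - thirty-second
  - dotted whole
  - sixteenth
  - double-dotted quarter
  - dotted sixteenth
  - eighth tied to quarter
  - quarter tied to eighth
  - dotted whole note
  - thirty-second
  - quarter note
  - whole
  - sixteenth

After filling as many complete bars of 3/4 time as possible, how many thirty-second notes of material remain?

One bar of 3/4 = 24 thirty-second notes.
Convert each value to thirty-second notes: thirty-second = 1; dotted whole = 48; sixteenth = 2; double-dotted quarter = 14; dotted sixteenth = 3; eighth tied to quarter (eighth + quarter) = 12; quarter tied to eighth (quarter + eighth) = 12; dotted whole note = 48; thirty-second = 1; quarter note = 8; whole = 32; sixteenth = 2.
Total: 1 + 48 + 2 + 14 + 3 + 12 + 12 + 48 + 1 + 8 + 32 + 2 = 183.
183 ÷ 24 = 7 complete bars with 15 thirty-second notes remaining.

15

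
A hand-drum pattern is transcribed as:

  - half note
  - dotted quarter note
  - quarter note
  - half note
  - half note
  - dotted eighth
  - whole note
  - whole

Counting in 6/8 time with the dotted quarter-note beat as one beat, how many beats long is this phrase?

11.5

One dotted quarter-note beat = 6 sixteenth notes.
Each duration in sixteenth notes: half note = 8; dotted quarter note = 6; quarter note = 4; half note = 8; half note = 8; dotted eighth = 3; whole note = 16; whole = 16.
Total: 8 + 6 + 4 + 8 + 8 + 3 + 16 + 16 = 69.
69 ÷ 6 = 11.5 beats.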